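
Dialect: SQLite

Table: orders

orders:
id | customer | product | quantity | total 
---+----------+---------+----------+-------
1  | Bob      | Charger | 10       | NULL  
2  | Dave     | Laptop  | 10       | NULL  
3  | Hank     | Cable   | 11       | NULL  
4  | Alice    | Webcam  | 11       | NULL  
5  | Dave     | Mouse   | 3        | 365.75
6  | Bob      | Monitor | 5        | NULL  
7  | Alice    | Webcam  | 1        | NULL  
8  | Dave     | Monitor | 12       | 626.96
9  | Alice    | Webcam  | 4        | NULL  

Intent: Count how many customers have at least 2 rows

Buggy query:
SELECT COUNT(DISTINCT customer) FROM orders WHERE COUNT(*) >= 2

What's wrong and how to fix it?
Bug: COUNT(*) cannot appear in WHERE; the per-group count doesn't exist yet

Fix: Use a subquery that GROUPs and filters with HAVING, then count its rows

Corrected query:
SELECT COUNT(*) FROM (SELECT customer FROM orders GROUP BY customer HAVING COUNT(*) >= 2)

Result:
COUNT(*)
--------
3       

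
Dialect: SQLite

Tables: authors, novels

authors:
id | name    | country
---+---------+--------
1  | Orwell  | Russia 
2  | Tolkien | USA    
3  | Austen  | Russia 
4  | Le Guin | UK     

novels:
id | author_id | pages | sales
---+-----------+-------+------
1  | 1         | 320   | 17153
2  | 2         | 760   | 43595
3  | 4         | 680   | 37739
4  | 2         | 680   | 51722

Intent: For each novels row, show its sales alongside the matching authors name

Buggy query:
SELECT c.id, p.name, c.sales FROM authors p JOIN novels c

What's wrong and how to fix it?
Bug: Missing join condition: each novels row is matched to all authors rows instead of just its own

Fix: Specify the join condition linking the foreign key to the parent id

Corrected query:
SELECT c.id, p.name, c.sales FROM authors p JOIN novels c ON c.author_id = p.id

Result:
id | name    | sales
---+---------+------
1  | Orwell  | 17153
2  | Tolkien | 43595
3  | Le Guin | 37739
4  | Tolkien | 51722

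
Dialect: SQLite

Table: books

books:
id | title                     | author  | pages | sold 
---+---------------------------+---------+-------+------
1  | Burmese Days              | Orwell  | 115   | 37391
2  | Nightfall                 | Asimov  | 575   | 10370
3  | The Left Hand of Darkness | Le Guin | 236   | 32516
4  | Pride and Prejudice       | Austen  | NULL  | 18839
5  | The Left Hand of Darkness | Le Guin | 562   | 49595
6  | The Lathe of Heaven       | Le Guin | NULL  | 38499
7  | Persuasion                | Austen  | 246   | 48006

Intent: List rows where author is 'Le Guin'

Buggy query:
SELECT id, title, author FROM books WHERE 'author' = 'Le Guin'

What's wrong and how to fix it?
Bug: 'author' in single quotes is a string literal, not the column; the comparison is literal-vs-literal and never true

Fix: Reference the column as author without single quotes

Corrected query:
SELECT id, title, author FROM books WHERE author = 'Le Guin'

Result:
id | title                     | author 
---+---------------------------+--------
3  | The Left Hand of Darkness | Le Guin
5  | The Left Hand of Darkness | Le Guin
6  | The Lathe of Heaven       | Le Guin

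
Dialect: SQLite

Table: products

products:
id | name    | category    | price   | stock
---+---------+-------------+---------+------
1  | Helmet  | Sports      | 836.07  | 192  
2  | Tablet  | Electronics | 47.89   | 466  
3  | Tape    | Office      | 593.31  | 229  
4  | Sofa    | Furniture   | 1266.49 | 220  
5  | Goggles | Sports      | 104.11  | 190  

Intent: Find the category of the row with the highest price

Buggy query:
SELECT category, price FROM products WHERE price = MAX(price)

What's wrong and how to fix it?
Bug: MAX(price) is an aggregate and cannot be used directly in WHERE

Fix: Use a subquery: WHERE price = (SELECT MAX(price) FROM products)

Corrected query:
SELECT category, price FROM products WHERE price = (SELECT MAX(price) FROM products)

Result:
category  | price  
----------+--------
Furniture | 1266.49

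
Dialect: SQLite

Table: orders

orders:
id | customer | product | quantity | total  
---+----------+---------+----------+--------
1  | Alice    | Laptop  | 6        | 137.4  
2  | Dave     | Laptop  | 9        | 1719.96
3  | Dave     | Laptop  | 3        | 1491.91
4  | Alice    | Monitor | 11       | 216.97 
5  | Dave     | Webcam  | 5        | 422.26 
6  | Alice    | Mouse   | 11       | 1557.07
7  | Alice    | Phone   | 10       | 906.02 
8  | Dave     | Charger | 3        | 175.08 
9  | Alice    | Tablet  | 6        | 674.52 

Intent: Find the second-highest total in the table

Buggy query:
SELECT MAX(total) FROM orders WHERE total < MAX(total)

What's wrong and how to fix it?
Bug: MAX(total) on the right of the comparison is an aggregate-in-WHERE error

Fix: Compute the overall MAX in a subquery, then take MAX of rows below it

Corrected query:
SELECT MAX(total) FROM orders WHERE total < (SELECT MAX(total) FROM orders)

Result:
MAX(total)
----------
1557.07   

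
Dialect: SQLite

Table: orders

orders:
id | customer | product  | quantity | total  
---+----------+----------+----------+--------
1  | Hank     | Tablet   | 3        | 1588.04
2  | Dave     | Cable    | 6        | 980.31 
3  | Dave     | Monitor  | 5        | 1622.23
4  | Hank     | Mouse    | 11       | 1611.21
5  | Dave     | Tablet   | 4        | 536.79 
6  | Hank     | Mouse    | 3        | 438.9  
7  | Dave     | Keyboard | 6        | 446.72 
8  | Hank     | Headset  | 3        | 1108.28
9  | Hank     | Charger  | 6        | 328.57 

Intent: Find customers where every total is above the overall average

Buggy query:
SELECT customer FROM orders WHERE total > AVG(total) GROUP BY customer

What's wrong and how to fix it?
Bug: WHERE evaluates per row before aggregation, so AVG() is unavailable

Fix: Use a subquery for AVG and a HAVING MIN(...) filter so the condition holds for every row in the group

Corrected query:
SELECT customer FROM orders GROUP BY customer HAVING MIN(total) > (SELECT AVG(total) FROM orders)

Result:
(no rows)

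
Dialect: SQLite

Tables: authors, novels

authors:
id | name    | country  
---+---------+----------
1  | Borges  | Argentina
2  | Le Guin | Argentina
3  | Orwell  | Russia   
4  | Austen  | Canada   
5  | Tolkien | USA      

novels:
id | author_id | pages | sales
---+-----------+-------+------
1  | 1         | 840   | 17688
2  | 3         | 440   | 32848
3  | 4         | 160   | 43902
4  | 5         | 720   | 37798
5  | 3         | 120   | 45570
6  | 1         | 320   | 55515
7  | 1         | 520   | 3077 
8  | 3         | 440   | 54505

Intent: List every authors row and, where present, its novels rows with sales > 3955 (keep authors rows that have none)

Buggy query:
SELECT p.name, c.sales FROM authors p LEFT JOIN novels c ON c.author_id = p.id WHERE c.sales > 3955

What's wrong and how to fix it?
Bug: A WHERE condition on the right-hand table after LEFT JOIN drops unmatched parents

Fix: Put 'c.sales > 3955' in the JOIN's ON clause instead of WHERE

Corrected query:
SELECT p.name, c.sales FROM authors p LEFT JOIN novels c ON c.author_id = p.id AND c.sales > 3955

Result:
name    | sales
--------+------
Borges  | 17688
Borges  | 55515
Le Guin | NULL 
Orwell  | 32848
Orwell  | 45570
Orwell  | 54505
Austen  | 43902
Tolkien | 37798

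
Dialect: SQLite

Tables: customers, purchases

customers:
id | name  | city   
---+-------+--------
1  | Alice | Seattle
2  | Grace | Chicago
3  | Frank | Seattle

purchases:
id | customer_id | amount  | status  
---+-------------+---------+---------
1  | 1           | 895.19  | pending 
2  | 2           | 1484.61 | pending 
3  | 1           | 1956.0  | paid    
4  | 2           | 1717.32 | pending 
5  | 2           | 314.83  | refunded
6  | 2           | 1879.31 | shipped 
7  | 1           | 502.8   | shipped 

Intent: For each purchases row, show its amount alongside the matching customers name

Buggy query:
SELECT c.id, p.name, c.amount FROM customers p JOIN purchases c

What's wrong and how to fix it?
Bug: JOIN with no ON clause produces a cartesian product; every purchases row pairs with every customers row

Fix: Specify the join condition linking the foreign key to the parent id

Corrected query:
SELECT c.id, p.name, c.amount FROM customers p JOIN purchases c ON c.customer_id = p.id

Result:
id | name  | amount 
---+-------+--------
1  | Alice | 895.19 
2  | Grace | 1484.61
3  | Alice | 1956   
4  | Grace | 1717.32
5  | Grace | 314.83 
6  | Grace | 1879.31
7  | Alice | 502.8  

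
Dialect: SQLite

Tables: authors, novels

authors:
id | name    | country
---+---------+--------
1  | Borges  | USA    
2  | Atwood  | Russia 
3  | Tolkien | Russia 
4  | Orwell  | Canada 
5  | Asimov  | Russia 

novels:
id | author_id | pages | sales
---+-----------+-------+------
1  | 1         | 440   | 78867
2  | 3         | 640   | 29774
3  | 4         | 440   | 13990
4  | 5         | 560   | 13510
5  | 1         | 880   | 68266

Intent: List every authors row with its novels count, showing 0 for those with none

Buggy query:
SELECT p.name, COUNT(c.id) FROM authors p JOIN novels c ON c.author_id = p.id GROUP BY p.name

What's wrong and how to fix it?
Bug: INNER JOIN drops authors rows that have no matching novels rows

Fix: Switch to LEFT JOIN to retain unmatched parent rows

Corrected query:
SELECT p.name, COUNT(c.id) FROM authors p LEFT JOIN novels c ON c.author_id = p.id GROUP BY p.name

Result:
name    | COUNT(c.id)
--------+------------
Asimov  | 1          
Atwood  | 0          
Borges  | 2          
Orwell  | 1          
Tolkien | 1          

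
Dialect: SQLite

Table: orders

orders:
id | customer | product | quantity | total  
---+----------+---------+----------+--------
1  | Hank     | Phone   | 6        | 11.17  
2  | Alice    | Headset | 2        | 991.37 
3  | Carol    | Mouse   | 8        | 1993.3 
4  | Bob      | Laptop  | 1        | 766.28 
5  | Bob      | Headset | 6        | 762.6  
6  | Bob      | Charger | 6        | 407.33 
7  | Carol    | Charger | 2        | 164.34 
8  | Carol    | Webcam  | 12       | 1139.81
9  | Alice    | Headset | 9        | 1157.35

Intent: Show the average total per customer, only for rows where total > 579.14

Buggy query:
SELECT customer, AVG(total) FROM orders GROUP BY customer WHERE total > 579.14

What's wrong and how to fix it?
Bug: Row-level WHERE must come before GROUP BY in the clause order

Fix: Move the WHERE clause before GROUP BY

Corrected query:
SELECT customer, AVG(total) FROM orders WHERE total > 579.14 GROUP BY customer

Result:
customer | AVG(total)
---------+-----------
Alice    | 1074.36   
Bob      | 764.44    
Carol    | 1566.555  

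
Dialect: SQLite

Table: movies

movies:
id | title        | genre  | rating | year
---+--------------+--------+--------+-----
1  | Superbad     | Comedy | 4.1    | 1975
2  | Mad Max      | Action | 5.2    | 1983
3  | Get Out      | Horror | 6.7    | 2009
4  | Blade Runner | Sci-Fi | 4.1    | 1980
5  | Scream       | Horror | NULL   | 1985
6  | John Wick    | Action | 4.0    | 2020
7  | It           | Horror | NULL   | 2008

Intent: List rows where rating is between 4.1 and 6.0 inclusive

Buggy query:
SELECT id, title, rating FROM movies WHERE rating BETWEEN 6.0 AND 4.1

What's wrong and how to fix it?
Bug: The bounds are reversed; BETWEEN a AND b requires a <= b to match anything

Fix: Swap the bounds so the smaller value comes first

Corrected query:
SELECT id, title, rating FROM movies WHERE rating BETWEEN 4.1 AND 6.0

Result:
id | title        | rating
---+--------------+-------
1  | Superbad     | 4.1   
2  | Mad Max      | 5.2   
4  | Blade Runner | 4.1   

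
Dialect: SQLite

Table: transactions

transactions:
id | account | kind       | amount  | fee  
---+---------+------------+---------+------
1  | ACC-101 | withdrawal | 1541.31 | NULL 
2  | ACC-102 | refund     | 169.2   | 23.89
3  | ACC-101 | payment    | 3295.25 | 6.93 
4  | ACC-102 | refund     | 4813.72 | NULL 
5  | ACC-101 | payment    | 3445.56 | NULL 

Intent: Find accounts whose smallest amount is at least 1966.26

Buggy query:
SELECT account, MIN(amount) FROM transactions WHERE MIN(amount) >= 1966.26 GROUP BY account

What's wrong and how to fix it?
Bug: MIN() in WHERE is a misuse of aggregate

Fix: Replace WHERE with HAVING after the GROUP BY

Corrected query:
SELECT account, MIN(amount) FROM transactions GROUP BY account HAVING MIN(amount) >= 1966.26

Result:
(no rows)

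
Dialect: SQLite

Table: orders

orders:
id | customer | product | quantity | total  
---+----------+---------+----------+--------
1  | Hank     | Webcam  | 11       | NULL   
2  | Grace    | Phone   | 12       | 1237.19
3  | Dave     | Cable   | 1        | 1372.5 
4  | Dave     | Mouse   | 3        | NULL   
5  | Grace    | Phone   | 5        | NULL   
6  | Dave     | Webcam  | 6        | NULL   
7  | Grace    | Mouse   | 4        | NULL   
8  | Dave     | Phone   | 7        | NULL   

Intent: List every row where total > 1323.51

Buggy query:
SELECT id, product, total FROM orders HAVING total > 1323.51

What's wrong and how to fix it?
Bug: This is a non-aggregate query (no GROUP BY, no aggregates), so in SQLite the HAVING clause is invalid here; a row-level condition belongs in WHERE

Fix: Replace HAVING with WHERE since the condition applies to individual rows

Corrected query:
SELECT id, product, total FROM orders WHERE total > 1323.51

Result:
id | product | total 
---+---------+-------
3  | Cable   | 1372.5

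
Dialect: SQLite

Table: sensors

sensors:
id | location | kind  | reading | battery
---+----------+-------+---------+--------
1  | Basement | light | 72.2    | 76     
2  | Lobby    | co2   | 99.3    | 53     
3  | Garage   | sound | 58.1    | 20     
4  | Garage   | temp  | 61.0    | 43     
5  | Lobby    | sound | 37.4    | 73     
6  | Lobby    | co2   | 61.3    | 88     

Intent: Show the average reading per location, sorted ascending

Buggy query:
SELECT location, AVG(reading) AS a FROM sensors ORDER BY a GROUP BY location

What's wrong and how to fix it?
Bug: ORDER BY appears before GROUP BY; SQL clause order requires GROUP BY first

Fix: Reorder: SELECT … FROM … GROUP BY … ORDER BY …

Corrected query:
SELECT location, AVG(reading) AS a FROM sensors GROUP BY location ORDER BY a

Result:
location | a    
---------+------
Garage   | 59.55
Lobby    | 66   
Basement | 72.2 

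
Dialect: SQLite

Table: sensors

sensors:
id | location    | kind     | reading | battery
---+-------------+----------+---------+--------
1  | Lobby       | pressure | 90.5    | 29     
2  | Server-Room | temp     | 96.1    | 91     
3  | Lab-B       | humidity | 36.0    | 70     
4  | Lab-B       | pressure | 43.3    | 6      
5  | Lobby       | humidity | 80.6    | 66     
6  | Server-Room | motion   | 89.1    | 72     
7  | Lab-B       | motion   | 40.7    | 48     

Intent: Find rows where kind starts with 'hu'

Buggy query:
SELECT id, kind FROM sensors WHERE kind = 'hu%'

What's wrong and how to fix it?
Bug: '=' compares the literal string including the % character; pattern matching needs LIKE

Fix: Use LIKE for wildcard pattern matching

Corrected query:
SELECT id, kind FROM sensors WHERE kind LIKE 'hu%'

Result:
id | kind    
---+---------
3  | humidity
5  | humidity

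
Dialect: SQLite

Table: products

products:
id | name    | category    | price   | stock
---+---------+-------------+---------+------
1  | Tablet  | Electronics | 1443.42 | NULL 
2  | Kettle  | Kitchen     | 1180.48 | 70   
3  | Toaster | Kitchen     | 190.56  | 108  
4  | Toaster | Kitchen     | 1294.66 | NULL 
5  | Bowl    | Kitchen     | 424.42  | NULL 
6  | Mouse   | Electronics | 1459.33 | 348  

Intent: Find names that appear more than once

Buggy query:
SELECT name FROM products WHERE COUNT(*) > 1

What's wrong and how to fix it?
Bug: COUNT(*) is an aggregate and cannot be used in WHERE

Fix: Group first, then use HAVING for the count condition

Corrected query:
SELECT name FROM products GROUP BY name HAVING COUNT(*) > 1

Result:
name   
-------
Toaster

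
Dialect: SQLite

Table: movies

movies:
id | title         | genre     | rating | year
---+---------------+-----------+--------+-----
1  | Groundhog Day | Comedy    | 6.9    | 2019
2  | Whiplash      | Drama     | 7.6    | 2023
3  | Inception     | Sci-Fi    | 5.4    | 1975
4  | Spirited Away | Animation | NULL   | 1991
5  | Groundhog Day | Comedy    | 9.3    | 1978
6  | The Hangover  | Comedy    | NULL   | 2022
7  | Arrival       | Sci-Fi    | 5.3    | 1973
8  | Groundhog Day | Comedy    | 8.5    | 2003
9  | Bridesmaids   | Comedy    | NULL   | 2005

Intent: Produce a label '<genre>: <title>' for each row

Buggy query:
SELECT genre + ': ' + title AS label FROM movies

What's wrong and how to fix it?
Bug: SQLite uses || for string concatenation; + coerces text to numbers (yielding 0)

Fix: Use the || operator for string concatenation

Corrected query:
SELECT genre || ': ' || title AS label FROM movies

Result:
label                   
------------------------
Comedy: Groundhog Day   
Drama: Whiplash         
Sci-Fi: Inception       
Animation: Spirited Away
Comedy: Groundhog Day   
Comedy: The Hangover    
Sci-Fi: Arrival         
Comedy: Groundhog Day   
Comedy: Bridesmaids     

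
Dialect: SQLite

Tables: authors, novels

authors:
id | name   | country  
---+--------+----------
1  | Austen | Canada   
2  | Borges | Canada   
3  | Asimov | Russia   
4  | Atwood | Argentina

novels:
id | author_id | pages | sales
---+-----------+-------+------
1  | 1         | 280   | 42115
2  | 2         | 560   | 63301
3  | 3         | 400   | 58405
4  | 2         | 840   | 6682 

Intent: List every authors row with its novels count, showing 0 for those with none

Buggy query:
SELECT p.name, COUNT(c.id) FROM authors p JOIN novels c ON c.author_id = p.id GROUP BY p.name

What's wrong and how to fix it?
Bug: An inner join excludes parents with zero children

Fix: Use LEFT JOIN so parents without children still appear (COUNT(c.id) gives 0)

Corrected query:
SELECT p.name, COUNT(c.id) FROM authors p LEFT JOIN novels c ON c.author_id = p.id GROUP BY p.name

Result:
name   | COUNT(c.id)
-------+------------
Asimov | 1          
Atwood | 0          
Austen | 1          
Borges | 2          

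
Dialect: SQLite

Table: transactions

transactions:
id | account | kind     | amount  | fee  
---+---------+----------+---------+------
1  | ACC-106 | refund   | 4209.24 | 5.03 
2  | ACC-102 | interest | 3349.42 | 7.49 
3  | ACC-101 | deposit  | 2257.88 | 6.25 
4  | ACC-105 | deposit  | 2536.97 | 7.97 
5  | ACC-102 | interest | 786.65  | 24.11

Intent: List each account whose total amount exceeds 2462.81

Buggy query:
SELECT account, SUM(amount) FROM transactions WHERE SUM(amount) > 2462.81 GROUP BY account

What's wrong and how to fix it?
Bug: WHERE runs before GROUP BY, so aggregates aren't available there

Fix: Use HAVING (which filters groups after aggregation) instead of WHERE

Corrected query:
SELECT account, SUM(amount) FROM transactions GROUP BY account HAVING SUM(amount) > 2462.81

Result:
account | SUM(amount)
--------+------------
ACC-102 | 4136.07    
ACC-105 | 2536.97    
ACC-106 | 4209.24    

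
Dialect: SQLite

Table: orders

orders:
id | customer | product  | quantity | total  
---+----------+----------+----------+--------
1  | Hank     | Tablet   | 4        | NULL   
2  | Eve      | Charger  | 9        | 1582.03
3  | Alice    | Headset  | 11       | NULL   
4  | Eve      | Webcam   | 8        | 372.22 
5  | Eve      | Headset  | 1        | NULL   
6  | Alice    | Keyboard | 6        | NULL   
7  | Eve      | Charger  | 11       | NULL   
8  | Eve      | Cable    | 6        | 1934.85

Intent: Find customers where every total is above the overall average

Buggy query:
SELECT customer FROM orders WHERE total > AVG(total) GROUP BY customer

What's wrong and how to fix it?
Bug: WHERE evaluates per row before aggregation, so AVG() is unavailable

Fix: Compute the overall average in a scalar subquery and compare each group's MIN against it in HAVING

Corrected query:
SELECT customer FROM orders GROUP BY customer HAVING MIN(total) > (SELECT AVG(total) FROM orders)

Result:
(no rows)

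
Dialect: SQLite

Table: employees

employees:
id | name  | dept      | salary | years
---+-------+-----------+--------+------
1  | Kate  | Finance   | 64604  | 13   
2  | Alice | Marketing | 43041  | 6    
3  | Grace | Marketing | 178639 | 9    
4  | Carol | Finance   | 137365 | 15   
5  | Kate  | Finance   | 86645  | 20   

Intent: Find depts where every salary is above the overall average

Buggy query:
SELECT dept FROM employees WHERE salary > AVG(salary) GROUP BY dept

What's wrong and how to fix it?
Bug: AVG() is an aggregate; it can't sit directly in WHERE

Fix: Compute the overall average in a scalar subquery and compare each group's MIN against it in HAVING

Corrected query:
SELECT dept FROM employees GROUP BY dept HAVING MIN(salary) > (SELECT AVG(salary) FROM employees)

Result:
(no rows)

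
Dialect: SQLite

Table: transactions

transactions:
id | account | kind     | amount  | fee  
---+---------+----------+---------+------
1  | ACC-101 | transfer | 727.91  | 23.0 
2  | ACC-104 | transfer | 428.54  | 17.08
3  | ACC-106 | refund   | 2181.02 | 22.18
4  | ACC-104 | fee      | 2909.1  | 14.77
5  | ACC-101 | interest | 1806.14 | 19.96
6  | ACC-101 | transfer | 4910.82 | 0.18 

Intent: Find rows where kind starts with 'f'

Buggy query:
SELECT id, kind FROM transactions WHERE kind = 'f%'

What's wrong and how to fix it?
Bug: Wildcards only work with LIKE; '=' treats '%' as a literal character

Fix: Replace '=' with LIKE so 'f%' is treated as a pattern

Corrected query:
SELECT id, kind FROM transactions WHERE kind LIKE 'f%'

Result:
id | kind
---+-----
4  | fee 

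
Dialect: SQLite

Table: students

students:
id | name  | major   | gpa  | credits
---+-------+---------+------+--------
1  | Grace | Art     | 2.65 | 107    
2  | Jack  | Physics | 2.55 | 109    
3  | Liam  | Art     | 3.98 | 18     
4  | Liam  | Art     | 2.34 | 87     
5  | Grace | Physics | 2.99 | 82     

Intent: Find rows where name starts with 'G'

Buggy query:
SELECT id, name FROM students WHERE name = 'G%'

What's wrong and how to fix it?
Bug: Wildcards only work with LIKE; '=' treats '%' as a literal character

Fix: Replace '=' with LIKE so 'G%' is treated as a pattern

Corrected query:
SELECT id, name FROM students WHERE name LIKE 'G%'

Result:
id | name 
---+------
1  | Grace
5  | Grace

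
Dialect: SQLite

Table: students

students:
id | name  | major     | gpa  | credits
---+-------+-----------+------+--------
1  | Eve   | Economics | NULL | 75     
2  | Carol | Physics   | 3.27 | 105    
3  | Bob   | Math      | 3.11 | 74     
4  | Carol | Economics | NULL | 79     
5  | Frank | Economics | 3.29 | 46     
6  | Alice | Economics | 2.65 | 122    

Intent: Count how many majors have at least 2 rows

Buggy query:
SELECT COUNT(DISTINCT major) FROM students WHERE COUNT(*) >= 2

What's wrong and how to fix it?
Bug: WHERE filters individual rows, not groups, so a group-level COUNT is invalid there

Fix: Use a subquery that GROUPs and filters with HAVING, then count its rows

Corrected query:
SELECT COUNT(*) FROM (SELECT major FROM students GROUP BY major HAVING COUNT(*) >= 2)

Result:
COUNT(*)
--------
1       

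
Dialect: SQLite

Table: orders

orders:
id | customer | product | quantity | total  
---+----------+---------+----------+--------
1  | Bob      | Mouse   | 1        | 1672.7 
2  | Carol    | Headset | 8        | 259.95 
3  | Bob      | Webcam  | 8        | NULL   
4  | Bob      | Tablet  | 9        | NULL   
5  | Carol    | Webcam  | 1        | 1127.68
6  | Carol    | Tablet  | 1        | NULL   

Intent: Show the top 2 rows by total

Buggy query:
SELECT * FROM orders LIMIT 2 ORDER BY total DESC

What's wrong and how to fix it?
Bug: LIMIT must come after ORDER BY

Fix: Sort with ORDER BY, then apply LIMIT

Corrected query:
SELECT * FROM orders ORDER BY total DESC LIMIT 2

Result:
id | customer | product | quantity | total  
---+----------+---------+----------+--------
1  | Bob      | Mouse   | 1        | 1672.7 
5  | Carol    | Webcam  | 1        | 1127.68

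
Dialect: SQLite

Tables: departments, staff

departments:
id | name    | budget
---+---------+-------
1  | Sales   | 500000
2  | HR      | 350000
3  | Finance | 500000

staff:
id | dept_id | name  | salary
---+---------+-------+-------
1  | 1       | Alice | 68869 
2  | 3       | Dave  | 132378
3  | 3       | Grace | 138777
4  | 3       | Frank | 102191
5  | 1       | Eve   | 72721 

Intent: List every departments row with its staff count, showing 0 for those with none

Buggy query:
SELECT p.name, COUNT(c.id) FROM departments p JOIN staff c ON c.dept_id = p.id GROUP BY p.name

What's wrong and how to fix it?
Bug: INNER JOIN drops departments rows that have no matching staff rows

Fix: Use LEFT JOIN so parents without children still appear (COUNT(c.id) gives 0)

Corrected query:
SELECT p.name, COUNT(c.id) FROM departments p LEFT JOIN staff c ON c.dept_id = p.id GROUP BY p.name

Result:
name    | COUNT(c.id)
--------+------------
Finance | 3          
HR      | 0          
Sales   | 2          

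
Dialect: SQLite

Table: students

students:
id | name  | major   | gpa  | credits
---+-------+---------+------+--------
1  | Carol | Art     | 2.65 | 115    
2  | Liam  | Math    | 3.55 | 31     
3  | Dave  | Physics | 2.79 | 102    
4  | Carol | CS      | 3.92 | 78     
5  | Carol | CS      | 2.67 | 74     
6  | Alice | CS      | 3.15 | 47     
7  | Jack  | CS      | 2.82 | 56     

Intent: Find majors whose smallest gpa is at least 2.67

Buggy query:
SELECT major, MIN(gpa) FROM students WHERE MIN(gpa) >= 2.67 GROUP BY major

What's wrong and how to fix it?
Bug: Aggregates like MIN are computed per group after WHERE runs

Fix: Use HAVING for the per-group MIN condition

Corrected query:
SELECT major, MIN(gpa) FROM students GROUP BY major HAVING MIN(gpa) >= 2.67

Result:
major   | MIN(gpa)
--------+---------
CS      | 2.67    
Math    | 3.55    
Physics | 2.79    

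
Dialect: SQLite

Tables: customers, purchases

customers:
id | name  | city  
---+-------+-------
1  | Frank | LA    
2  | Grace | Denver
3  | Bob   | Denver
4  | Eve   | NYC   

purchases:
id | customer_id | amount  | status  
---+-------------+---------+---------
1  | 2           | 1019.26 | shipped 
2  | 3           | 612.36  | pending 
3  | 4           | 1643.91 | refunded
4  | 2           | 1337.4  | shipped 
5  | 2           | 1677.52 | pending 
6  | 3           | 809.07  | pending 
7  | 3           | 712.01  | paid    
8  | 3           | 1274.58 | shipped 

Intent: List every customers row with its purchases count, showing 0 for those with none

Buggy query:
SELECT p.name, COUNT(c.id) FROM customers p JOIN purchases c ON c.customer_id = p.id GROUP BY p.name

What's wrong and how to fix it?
Bug: INNER JOIN drops customers rows that have no matching purchases rows

Fix: Use LEFT JOIN so parents without children still appear (COUNT(c.id) gives 0)

Corrected query:
SELECT p.name, COUNT(c.id) FROM customers p LEFT JOIN purchases c ON c.customer_id = p.id GROUP BY p.name

Result:
name  | COUNT(c.id)
------+------------
Bob   | 4          
Eve   | 1          
Frank | 0          
Grace | 3          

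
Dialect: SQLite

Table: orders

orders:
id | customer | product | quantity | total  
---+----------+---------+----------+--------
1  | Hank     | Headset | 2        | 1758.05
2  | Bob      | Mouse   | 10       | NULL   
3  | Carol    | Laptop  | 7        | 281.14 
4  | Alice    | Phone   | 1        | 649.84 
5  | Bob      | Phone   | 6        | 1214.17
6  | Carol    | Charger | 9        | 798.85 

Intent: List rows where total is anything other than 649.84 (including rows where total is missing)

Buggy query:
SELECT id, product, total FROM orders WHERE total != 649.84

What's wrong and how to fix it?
Bug: 'total != 649.84' is unknown when total is NULL, so NULL rows are silently excluded

Fix: Add an explicit OR total IS NULL to include the missing-value rows

Corrected query:
SELECT id, product, total FROM orders WHERE total != 649.84 OR total IS NULL

Result:
id | product | total  
---+---------+--------
1  | Headset | 1758.05
2  | Mouse   | NULL   
3  | Laptop  | 281.14 
5  | Phone   | 1214.17
6  | Charger | 798.85 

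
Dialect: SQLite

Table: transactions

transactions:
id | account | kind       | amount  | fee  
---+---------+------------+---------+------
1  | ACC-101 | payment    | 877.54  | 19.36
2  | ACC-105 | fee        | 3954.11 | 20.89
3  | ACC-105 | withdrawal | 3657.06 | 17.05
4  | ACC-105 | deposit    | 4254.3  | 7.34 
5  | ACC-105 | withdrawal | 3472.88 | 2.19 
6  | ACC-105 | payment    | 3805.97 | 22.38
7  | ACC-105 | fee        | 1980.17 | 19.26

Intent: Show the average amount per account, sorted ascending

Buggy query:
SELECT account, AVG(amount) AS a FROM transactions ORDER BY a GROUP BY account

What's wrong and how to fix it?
Bug: GROUP BY must precede ORDER BY

Fix: Move ORDER BY to the end, after GROUP BY

Corrected query:
SELECT account, AVG(amount) AS a FROM transactions GROUP BY account ORDER BY a

Result:
account | a          
--------+------------
ACC-101 | 877.54     
ACC-105 | 3520.748333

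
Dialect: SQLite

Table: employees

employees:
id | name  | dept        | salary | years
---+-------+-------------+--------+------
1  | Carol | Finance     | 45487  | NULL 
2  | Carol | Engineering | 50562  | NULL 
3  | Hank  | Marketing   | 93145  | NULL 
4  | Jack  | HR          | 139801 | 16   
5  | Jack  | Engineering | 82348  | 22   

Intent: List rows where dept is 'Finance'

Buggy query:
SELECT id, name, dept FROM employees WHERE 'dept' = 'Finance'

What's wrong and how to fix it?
Bug: Single quotes denote string literals in SQL; the column name is being compared as a constant string

Fix: Remove the quotes around the column name (or use double quotes for an identifier)

Corrected query:
SELECT id, name, dept FROM employees WHERE dept = 'Finance'

Result:
id | name  | dept   
---+-------+--------
1  | Carol | Finance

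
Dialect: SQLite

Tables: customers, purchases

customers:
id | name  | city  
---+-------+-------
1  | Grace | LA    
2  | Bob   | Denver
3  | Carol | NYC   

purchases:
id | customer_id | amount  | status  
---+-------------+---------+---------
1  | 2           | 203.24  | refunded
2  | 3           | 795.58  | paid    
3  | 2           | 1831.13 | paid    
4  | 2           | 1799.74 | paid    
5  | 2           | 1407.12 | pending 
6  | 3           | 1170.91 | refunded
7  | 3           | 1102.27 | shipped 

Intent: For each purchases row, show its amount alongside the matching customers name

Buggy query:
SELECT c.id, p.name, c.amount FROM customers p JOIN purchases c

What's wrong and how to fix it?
Bug: Missing join condition: each purchases row is matched to all customers rows instead of just its own

Fix: Specify the join condition linking the foreign key to the parent id

Corrected query:
SELECT c.id, p.name, c.amount FROM customers p JOIN purchases c ON c.customer_id = p.id

Result:
id | name  | amount 
---+-------+--------
1  | Bob   | 203.24 
2  | Carol | 795.58 
3  | Bob   | 1831.13
4  | Bob   | 1799.74
5  | Bob   | 1407.12
6  | Carol | 1170.91
7  | Carol | 1102.27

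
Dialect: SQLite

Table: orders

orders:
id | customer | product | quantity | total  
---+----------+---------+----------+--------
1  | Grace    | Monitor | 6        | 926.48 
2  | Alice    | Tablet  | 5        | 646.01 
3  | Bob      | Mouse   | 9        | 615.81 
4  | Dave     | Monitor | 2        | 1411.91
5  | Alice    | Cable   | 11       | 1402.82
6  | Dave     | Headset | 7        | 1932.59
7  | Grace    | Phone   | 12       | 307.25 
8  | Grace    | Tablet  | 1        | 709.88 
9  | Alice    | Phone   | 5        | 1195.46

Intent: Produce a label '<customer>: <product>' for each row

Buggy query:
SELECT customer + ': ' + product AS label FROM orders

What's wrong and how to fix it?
Bug: SQLite uses || for string concatenation; + coerces text to numbers (yielding 0)

Fix: Use the || operator for string concatenation

Corrected query:
SELECT customer || ': ' || product AS label FROM orders

Result:
label         
--------------
Grace: Monitor
Alice: Tablet 
Bob: Mouse    
Dave: Monitor 
Alice: Cable  
Dave: Headset 
Grace: Phone  
Grace: Tablet 
Alice: Phone  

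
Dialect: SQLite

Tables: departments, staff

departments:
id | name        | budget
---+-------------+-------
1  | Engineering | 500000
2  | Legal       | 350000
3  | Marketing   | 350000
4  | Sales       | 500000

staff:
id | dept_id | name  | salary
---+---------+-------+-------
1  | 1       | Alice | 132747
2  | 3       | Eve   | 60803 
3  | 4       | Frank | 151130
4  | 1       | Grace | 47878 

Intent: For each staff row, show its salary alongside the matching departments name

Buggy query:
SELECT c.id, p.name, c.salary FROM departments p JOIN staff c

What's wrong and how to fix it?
Bug: JOIN with no ON clause produces a cartesian product; every staff row pairs with every departments row

Fix: Add ON c.dept_id = p.id to the JOIN

Corrected query:
SELECT c.id, p.name, c.salary FROM departments p JOIN staff c ON c.dept_id = p.id

Result:
id | name        | salary
---+-------------+-------
1  | Engineering | 132747
2  | Marketing   | 60803 
3  | Sales       | 151130
4  | Engineering | 47878 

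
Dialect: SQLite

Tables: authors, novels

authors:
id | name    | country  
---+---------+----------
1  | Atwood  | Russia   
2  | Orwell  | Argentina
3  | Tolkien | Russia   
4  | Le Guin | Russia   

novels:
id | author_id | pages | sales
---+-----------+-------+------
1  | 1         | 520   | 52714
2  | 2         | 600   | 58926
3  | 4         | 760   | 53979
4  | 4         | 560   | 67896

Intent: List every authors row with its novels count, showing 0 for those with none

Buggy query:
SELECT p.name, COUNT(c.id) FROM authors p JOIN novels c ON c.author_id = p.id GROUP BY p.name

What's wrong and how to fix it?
Bug: An inner join excludes parents with zero children

Fix: Switch to LEFT JOIN to retain unmatched parent rows

Corrected query:
SELECT p.name, COUNT(c.id) FROM authors p LEFT JOIN novels c ON c.author_id = p.id GROUP BY p.name

Result:
name    | COUNT(c.id)
--------+------------
Atwood  | 1          
Le Guin | 2          
Orwell  | 1          
Tolkien | 0          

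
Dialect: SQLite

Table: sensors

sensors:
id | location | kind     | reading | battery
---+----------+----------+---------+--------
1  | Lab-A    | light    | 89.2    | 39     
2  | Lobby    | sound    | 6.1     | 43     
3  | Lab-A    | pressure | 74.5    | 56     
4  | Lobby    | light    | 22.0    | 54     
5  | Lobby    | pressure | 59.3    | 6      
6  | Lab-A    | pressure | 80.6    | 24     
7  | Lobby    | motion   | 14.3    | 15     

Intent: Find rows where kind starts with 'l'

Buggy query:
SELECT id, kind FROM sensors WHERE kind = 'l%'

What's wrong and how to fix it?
Bug: '=' compares the literal string including the % character; pattern matching needs LIKE

Fix: Replace '=' with LIKE so 'l%' is treated as a pattern

Corrected query:
SELECT id, kind FROM sensors WHERE kind LIKE 'l%'

Result:
id | kind 
---+------
1  | light
4  | light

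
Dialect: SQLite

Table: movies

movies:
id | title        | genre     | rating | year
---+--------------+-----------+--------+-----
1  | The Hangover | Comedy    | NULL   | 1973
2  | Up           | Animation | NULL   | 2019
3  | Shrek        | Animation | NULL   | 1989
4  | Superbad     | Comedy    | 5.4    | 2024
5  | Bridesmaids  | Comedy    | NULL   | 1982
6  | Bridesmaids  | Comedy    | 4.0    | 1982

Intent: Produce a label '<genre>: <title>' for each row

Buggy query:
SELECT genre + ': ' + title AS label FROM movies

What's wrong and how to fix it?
Bug: SQLite uses || for string concatenation; + coerces text to numbers (yielding 0)

Fix: Replace + with || to concatenate text

Corrected query:
SELECT genre || ': ' || title AS label FROM movies

Result:
label               
--------------------
Comedy: The Hangover
Animation: Up       
Animation: Shrek    
Comedy: Superbad    
Comedy: Bridesmaids 
Comedy: Bridesmaids 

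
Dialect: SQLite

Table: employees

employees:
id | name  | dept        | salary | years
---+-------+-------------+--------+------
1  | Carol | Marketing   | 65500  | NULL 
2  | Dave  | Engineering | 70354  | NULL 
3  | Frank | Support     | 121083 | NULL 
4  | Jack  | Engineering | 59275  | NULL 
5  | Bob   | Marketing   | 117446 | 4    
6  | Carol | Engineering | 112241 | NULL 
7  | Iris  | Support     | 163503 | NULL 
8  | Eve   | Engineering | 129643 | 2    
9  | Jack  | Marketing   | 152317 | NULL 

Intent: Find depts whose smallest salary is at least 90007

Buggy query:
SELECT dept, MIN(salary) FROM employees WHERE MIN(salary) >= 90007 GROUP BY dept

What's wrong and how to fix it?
Bug: Aggregates like MIN are computed per group after WHERE runs

Fix: Replace WHERE with HAVING after the GROUP BY

Corrected query:
SELECT dept, MIN(salary) FROM employees GROUP BY dept HAVING MIN(salary) >= 90007

Result:
dept    | MIN(salary)
--------+------------
Support | 121083     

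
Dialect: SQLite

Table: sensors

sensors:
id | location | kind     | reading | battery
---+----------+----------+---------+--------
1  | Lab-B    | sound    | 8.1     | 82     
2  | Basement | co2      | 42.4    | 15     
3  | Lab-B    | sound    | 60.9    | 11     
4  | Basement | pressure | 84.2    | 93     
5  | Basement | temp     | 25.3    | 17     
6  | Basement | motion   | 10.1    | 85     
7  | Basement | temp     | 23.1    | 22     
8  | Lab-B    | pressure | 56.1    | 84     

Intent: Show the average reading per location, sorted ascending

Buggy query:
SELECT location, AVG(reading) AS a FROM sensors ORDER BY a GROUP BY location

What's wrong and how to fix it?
Bug: ORDER BY appears before GROUP BY; SQL clause order requires GROUP BY first

Fix: Move ORDER BY to the end, after GROUP BY

Corrected query:
SELECT location, AVG(reading) AS a FROM sensors GROUP BY location ORDER BY a

Result:
location | a    
---------+------
Basement | 37.02
Lab-B    | 41.7 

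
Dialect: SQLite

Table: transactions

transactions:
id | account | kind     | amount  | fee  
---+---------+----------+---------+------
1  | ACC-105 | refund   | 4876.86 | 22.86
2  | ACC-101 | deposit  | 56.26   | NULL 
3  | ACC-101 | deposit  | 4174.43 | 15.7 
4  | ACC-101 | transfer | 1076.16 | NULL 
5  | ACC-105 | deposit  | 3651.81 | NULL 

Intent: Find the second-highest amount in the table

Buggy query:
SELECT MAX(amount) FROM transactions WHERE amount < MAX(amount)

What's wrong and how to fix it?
Bug: The inner MAX is an aggregate inside WHERE, which is not allowed

Fix: Compute the overall MAX in a subquery, then take MAX of rows below it

Corrected query:
SELECT MAX(amount) FROM transactions WHERE amount < (SELECT MAX(amount) FROM transactions)

Result:
MAX(amount)
-----------
4174.43    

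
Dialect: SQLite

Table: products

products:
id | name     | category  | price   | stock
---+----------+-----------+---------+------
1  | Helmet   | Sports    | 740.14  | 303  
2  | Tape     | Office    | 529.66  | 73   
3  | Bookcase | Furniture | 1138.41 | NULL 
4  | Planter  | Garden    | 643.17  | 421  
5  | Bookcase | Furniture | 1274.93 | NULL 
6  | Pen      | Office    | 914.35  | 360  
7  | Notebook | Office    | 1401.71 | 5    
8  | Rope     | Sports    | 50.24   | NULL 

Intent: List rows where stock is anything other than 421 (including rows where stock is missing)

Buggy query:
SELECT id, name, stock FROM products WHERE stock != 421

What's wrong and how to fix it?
Bug: Inequality against NULL is unknown, not true; rows with NULL are dropped

Fix: Add an explicit OR stock IS NULL to include the missing-value rows

Corrected query:
SELECT id, name, stock FROM products WHERE stock != 421 OR stock IS NULL

Result:
id | name     | stock
---+----------+------
1  | Helmet   | 303  
2  | Tape     | 73   
3  | Bookcase | NULL 
5  | Bookcase | NULL 
6  | Pen      | 360  
7  | Notebook | 5    
8  | Rope     | NULL 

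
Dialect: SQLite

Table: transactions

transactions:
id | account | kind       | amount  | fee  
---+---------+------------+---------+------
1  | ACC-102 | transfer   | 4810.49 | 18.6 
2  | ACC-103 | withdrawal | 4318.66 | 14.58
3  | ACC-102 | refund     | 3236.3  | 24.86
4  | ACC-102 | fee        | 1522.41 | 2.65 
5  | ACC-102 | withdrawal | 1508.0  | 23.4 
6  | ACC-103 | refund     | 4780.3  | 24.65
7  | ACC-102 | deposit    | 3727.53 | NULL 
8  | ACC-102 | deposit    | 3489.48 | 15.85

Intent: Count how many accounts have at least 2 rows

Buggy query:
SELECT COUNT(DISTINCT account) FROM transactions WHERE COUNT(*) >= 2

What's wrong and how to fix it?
Bug: WHERE filters individual rows, not groups, so a group-level COUNT is invalid there

Fix: Group first with HAVING COUNT(*) >= 2, then COUNT the resulting groups

Corrected query:
SELECT COUNT(*) FROM (SELECT account FROM transactions GROUP BY account HAVING COUNT(*) >= 2)

Result:
COUNT(*)
--------
2       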